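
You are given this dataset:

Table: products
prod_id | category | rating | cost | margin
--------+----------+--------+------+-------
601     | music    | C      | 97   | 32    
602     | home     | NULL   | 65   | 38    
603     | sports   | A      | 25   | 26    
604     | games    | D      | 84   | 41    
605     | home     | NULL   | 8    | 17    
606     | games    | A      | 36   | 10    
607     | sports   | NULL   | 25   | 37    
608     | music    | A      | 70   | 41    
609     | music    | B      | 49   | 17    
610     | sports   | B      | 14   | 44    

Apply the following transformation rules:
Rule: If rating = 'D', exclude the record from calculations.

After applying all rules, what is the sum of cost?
389

Step 1: Identify records where rating = 'D'
Step 2: The excluded records sum to 84
Step 3: Original total cost = 473
Step 4: Remaining total = 473 - 84 = 389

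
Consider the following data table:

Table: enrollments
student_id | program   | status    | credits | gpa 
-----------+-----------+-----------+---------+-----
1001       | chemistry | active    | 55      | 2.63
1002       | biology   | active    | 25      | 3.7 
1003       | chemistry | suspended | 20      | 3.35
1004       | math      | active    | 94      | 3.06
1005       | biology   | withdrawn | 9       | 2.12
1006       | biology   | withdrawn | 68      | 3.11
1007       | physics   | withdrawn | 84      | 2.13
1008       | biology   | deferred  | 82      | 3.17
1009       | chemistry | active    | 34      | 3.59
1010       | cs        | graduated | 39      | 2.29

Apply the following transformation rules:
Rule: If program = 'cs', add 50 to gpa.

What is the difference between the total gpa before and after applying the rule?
50.0

Step 1: Original sum of gpa = 29.15
Step 2: 1 records have program = 'cs'
Step 3: Each affected record changes by 50
Step 4: Total change = 1 × 50 = 50
Step 5: New sum = 29.15 + 50 = 79.15
Step 6: Difference = |79.15 - 29.15| = 50.0
        (Sum increased by 50.0)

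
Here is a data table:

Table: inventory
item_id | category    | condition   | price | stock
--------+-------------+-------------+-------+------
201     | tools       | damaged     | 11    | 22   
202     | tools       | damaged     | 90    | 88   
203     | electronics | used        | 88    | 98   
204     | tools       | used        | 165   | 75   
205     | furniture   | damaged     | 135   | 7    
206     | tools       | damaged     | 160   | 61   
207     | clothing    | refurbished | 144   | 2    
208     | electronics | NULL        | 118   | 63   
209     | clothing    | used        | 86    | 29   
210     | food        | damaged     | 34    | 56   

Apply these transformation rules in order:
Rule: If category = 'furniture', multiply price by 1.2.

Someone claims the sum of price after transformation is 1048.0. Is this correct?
No, the correct result is 1058.0.

Step 1: Calculate the correct sum after transformation
Step 2: Apply multiplier 1.2 to records where category = 'furniture'
Step 3: Correct result = 1058.0
Step 4: Claimed result = 1048.0
Step 5: 1058.0 ≠ 1048.0
Conclusion: The claimed result is incorrect. The correct answer is 1058.0.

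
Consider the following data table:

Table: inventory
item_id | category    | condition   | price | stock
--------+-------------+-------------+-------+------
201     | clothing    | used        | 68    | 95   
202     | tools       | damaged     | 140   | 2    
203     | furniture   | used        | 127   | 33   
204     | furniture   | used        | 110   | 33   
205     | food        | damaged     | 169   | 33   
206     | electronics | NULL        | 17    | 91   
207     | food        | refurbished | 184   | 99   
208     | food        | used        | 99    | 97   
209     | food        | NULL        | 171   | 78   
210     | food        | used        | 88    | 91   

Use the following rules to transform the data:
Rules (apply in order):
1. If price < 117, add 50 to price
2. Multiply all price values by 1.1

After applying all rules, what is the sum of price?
1565.3

Step 1: Apply Rule 1 - Add 50 to records with price < 117
  - 5 records affected: 382 + (5 × 50) = 632
  - Unaffected records: 791
  - Sum after Rule 1: 1423
Step 2: Apply Rule 2 - Multiply all by 1.1
  - 1423 × 1.1 = 1565.3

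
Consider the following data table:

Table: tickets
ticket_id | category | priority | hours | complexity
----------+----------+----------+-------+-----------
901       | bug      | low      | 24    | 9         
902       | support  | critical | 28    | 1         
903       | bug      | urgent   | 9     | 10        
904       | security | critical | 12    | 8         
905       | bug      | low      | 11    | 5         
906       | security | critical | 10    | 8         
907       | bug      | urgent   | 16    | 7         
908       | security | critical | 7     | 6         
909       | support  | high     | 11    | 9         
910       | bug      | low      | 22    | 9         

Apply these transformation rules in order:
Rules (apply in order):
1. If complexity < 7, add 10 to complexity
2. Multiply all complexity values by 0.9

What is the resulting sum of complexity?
91.8

Step 1: Apply Rule 1 - Add 10 to records with complexity < 7
  - 3 records affected: 12 + (3 × 10) = 42
  - Unaffected records: 60
  - Sum after Rule 1: 102
Step 2: Apply Rule 2 - Multiply all by 0.9
  - 102 × 0.9 = 91.8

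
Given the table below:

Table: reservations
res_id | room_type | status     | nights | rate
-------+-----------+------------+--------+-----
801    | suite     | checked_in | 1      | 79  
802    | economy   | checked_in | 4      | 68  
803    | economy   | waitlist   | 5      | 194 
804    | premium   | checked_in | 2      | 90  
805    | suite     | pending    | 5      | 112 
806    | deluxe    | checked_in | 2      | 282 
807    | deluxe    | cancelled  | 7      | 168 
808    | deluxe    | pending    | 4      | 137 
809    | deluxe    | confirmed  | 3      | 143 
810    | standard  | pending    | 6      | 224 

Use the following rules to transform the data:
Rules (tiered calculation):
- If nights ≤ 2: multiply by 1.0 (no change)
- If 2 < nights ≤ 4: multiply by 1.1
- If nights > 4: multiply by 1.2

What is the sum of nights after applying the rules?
44.7

Step 1: Tier 1 (nights ≤ 2): 3 records, sum = 5 × 1.0 = 5.0
Step 2: Tier 2 (2 < nights ≤ 4): 3 records, sum = 11 × 1.1 = 12.1
Step 3: Tier 3 (nights > 4): 4 records, sum = 23 × 1.2 = 27.6
Step 4: Final sum = 5.0 + 12.1 + 27.6 = 44.7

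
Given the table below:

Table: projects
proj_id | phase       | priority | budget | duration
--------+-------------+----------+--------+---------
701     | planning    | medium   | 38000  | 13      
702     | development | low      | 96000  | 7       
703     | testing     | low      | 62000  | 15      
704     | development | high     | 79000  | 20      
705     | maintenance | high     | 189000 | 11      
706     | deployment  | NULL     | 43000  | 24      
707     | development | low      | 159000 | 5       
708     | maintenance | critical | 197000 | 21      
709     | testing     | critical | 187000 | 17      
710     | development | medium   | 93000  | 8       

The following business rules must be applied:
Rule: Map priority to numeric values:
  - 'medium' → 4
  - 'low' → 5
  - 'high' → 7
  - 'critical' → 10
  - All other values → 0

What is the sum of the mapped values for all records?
57

Step 1: Apply mapping to each record
Step 2: Count by status:
  'medium': 2 records × 4 = 8
  'low': 3 records × 5 = 15
  'high': 2 records × 7 = 14
  'critical': 2 records × 10 = 20
Step 3: Sum all mapped values = 57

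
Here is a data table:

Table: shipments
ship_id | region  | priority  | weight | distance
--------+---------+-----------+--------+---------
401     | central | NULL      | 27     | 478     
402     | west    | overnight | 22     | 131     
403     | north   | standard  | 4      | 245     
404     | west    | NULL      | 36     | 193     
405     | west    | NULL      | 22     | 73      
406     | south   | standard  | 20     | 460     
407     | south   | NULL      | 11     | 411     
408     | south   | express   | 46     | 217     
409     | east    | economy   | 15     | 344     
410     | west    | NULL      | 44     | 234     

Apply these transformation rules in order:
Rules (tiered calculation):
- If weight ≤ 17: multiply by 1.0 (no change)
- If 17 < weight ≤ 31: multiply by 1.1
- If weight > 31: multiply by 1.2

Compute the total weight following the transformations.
281.3

Step 1: Tier 1 (weight ≤ 17): 3 records, sum = 30 × 1.0 = 30.0
Step 2: Tier 2 (17 < weight ≤ 31): 4 records, sum = 91 × 1.1 = 100.1
Step 3: Tier 3 (weight > 31): 3 records, sum = 126 × 1.2 = 151.2
Step 4: Final sum = 30.0 + 100.1 + 151.2 = 281.3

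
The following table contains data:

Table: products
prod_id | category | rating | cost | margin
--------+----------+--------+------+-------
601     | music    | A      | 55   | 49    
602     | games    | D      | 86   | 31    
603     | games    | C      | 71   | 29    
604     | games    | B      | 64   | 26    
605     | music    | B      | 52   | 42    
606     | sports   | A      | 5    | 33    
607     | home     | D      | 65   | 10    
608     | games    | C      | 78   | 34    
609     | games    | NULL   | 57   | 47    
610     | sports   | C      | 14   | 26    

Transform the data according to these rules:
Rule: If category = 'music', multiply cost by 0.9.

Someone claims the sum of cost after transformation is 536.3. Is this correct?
Yes, the result is correct.

Step 1: Calculate the correct sum after transformation
Step 2: Apply multiplier 0.9 to records where category = 'music'
Step 3: Correct result = 536.3
Step 4: Claimed result = 536.3
Step 5: 536.3 = 536.3 ✓
Conclusion: The claimed result is correct.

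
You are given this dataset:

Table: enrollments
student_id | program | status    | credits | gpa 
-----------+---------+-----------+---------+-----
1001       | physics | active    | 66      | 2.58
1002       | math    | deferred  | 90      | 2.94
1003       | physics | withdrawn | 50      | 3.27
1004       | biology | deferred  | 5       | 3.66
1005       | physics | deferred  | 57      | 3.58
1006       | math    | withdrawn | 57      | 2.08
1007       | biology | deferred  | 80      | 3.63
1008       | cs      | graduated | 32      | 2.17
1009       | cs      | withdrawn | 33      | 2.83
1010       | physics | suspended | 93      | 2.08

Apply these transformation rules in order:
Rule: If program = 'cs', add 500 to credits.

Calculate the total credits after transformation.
1563

Step 1: Count records where program = 'cs': 2
Step 2: Total bonus added: 2 × 500 = 1000
Step 3: Original sum of credits: 563
Step 4: Final sum = 563 + 1000 = 1563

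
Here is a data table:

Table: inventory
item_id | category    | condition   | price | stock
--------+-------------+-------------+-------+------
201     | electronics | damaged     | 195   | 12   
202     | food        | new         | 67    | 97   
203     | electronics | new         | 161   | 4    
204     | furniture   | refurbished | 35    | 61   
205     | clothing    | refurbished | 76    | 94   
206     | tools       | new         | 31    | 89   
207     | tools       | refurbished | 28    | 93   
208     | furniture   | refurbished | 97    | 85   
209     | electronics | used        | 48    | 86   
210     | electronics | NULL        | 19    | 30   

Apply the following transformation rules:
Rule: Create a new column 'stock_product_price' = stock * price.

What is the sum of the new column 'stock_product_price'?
37068

Step 1: For each record, compute stock * price
Example calculations:
  12 * 195 = 2340
  97 * 67 = 6499
  4 * 161 = 644
  ...
Step 2: Sum all derived values
Step 3: Total = 37068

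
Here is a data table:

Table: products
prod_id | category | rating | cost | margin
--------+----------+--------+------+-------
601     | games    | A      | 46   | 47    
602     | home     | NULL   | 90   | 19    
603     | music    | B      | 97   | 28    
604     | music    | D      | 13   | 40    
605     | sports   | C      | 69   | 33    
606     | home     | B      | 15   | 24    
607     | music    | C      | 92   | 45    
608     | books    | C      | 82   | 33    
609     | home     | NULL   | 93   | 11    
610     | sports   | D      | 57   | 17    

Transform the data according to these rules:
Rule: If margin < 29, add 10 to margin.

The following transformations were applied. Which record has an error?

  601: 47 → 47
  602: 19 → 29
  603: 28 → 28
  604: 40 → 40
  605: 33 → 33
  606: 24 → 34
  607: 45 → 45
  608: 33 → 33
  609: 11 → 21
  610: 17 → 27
Record 603 has an error. The correct transformed value should be 38, not 28.

Step 1: Check each record against the rule
Step 2: Record 603 has margin = 28
Step 3: Since 28 < 29, the bonus should have been applied
Step 4: Correct value = 38, but claimed value = 28
Conclusion: Record 603 has the error.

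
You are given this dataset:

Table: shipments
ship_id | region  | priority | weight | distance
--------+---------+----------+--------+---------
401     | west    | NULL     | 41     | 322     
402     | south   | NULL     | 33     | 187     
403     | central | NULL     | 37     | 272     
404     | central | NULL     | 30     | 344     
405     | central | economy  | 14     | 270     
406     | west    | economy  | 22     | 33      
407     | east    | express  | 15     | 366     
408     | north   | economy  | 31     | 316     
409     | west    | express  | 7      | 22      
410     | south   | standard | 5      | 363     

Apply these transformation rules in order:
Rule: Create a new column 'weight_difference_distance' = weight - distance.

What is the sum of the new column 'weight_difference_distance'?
-2260

Step 1: For each record, compute weight - distance
Example calculations:
  41 - 322 = -281
  33 - 187 = -154
  37 - 272 = -235
  ...
Step 2: Sum all derived values
Step 3: Total = -2260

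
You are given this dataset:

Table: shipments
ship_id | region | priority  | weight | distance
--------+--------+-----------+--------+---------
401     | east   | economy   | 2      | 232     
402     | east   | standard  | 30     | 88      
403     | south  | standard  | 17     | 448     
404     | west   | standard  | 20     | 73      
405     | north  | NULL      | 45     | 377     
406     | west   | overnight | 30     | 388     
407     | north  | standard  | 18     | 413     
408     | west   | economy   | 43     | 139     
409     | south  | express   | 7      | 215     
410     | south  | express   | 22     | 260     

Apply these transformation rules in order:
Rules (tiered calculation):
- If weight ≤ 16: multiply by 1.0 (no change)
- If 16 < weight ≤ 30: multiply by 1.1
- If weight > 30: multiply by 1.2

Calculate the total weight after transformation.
265.3

Step 1: Tier 1 (weight ≤ 16): 2 records, sum = 9 × 1.0 = 9.0
Step 2: Tier 2 (16 < weight ≤ 30): 6 records, sum = 137 × 1.1 = 150.7
Step 3: Tier 3 (weight > 30): 2 records, sum = 88 × 1.2 = 105.6
Step 4: Final sum = 9.0 + 150.7 + 105.6 = 265.3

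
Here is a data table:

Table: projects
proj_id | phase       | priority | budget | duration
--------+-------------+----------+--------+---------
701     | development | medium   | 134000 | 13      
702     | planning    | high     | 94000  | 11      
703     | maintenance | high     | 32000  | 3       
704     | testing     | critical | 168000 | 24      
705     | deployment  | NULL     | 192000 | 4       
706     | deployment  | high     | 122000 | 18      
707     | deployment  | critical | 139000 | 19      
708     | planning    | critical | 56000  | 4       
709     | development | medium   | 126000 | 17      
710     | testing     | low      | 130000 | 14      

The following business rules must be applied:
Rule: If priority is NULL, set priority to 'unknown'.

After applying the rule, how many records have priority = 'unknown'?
1

Step 1: Count records where priority IS NULL
Step 2: Found 1 records with NULL priority
Step 3: These records will have priority set to 'unknown'
Step 4: Records already having priority = 'unknown': 0
Step 5: Answer: 1 + 0 = 1 records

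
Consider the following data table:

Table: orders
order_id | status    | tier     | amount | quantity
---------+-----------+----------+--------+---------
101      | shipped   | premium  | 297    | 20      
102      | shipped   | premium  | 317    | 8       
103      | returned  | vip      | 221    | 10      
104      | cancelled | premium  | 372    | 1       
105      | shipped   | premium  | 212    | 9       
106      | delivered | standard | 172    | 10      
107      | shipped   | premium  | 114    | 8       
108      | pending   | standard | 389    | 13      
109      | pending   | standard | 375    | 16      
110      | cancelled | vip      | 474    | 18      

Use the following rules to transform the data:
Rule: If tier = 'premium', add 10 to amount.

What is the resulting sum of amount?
2993

Step 1: Count records where tier = 'premium': 5
Step 2: Total bonus added: 5 × 10 = 50
Step 3: Original sum of amount: 2943
Step 4: Final sum = 2943 + 50 = 2993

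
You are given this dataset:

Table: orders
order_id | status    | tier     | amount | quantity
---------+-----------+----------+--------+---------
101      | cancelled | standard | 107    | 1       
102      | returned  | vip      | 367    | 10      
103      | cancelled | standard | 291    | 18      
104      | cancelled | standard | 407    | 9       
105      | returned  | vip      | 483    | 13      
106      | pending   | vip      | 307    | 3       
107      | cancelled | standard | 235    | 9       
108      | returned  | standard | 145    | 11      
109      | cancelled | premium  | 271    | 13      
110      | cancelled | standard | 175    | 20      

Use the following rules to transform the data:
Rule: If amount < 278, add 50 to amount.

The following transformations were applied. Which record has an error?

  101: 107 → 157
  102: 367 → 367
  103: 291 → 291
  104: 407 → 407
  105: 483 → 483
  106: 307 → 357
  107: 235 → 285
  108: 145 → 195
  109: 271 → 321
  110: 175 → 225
Record 106 has an error. The correct transformed value should be 307, not 357.

Step 1: Check each record against the rule
Step 2: Record 106 has amount = 307
Step 3: Since 307 >= 278, the bonus should not have been applied
Step 4: Correct value = 307, but claimed value = 357
Conclusion: Record 106 has the error.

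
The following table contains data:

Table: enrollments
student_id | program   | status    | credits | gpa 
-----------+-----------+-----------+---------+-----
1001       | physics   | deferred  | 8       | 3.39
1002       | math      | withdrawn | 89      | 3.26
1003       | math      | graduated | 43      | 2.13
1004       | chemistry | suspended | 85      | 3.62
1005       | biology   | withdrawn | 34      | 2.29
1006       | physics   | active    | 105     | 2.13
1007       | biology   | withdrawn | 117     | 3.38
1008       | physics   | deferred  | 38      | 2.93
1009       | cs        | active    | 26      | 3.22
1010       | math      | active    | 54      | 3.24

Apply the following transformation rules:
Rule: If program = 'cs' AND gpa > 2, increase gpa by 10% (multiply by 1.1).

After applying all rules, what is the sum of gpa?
29.91

Step 1: Find records where program = 'cs' AND gpa > 2
Step 2: 1 records match, summing to 3.22
Step 3: After multiplier: 3.22 × 1.1 = 3.54
Step 4: Unaffected records sum: 26.37
Step 5: Final sum = 3.54 + 26.37 = 29.91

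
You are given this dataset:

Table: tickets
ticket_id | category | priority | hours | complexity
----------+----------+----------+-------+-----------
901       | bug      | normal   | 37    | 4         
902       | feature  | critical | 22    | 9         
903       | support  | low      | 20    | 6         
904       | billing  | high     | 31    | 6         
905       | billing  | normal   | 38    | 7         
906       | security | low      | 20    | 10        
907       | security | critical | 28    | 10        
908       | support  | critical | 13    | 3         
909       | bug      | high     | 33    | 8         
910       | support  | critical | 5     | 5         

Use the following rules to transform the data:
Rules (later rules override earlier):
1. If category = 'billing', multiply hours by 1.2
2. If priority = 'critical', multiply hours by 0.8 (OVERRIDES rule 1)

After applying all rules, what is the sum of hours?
247.2

Step 1: Rule 2 takes priority for records with priority = 'critical'
  - 4 records: 68 × 0.8 = 54.4
Step 2: Rule 1 applies to remaining records with category = 'billing'
  - 2 records: 69 × 1.2 = 82.8
Step 3: Other records unchanged: 110
Step 4: Final sum = 54.4 + 82.8 + 110 = 247.2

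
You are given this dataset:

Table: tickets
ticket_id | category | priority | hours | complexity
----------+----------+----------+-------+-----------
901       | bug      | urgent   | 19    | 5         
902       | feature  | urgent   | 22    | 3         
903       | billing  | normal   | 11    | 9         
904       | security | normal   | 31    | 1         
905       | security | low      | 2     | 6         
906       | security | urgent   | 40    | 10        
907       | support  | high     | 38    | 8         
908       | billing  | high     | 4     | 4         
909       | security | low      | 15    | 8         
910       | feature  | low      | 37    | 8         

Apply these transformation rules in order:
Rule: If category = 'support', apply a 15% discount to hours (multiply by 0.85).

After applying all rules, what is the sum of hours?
213.3

Step 1: Records with category = 'support' have total hours = 38
Step 2: Apply multiplier: 38 × 0.85 = 32.3
Step 3: Other records total: 181
Step 4: Final sum = 32.3 + 181 = 213.3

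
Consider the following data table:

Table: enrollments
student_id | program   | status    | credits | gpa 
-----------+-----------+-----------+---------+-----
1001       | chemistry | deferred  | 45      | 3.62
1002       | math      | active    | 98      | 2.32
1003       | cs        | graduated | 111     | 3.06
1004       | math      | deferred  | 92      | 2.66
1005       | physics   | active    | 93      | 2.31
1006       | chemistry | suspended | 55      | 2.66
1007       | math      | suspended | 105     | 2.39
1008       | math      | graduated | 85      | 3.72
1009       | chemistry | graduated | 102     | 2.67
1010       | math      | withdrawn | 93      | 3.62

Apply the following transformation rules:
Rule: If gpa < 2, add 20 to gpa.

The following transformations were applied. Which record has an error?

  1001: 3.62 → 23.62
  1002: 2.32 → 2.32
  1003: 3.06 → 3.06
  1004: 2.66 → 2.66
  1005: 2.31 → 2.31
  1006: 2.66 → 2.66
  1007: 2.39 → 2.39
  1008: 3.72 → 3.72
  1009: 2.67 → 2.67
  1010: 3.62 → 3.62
Record 1001 has an error. The correct transformed value should be 3.62, not 23.62.

Step 1: Check each record against the rule
Step 2: Record 1001 has gpa = 3.62
Step 3: Since 3.62 >= 2, the bonus should not have been applied
Step 4: Correct value = 3.62, but claimed value = 23.62
Conclusion: Record 1001 has the error.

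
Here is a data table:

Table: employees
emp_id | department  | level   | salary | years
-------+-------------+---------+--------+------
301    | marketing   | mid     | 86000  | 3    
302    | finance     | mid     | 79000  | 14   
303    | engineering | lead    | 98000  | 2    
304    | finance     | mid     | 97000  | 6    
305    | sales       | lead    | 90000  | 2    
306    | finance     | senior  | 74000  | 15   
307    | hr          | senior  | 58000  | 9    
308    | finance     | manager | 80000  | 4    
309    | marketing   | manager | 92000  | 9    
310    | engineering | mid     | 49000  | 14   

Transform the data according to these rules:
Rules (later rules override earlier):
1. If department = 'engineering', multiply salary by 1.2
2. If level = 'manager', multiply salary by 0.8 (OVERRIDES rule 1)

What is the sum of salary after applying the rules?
798000.0

Step 1: Rule 2 takes priority for records with level = 'manager'
  - 2 records: 172000 × 0.8 = 137600.0
Step 2: Rule 1 applies to remaining records with department = 'engineering'
  - 2 records: 147000 × 1.2 = 176400.0
Step 3: Other records unchanged: 484000
Step 4: Final sum = 137600.0 + 176400.0 + 484000 = 798000.0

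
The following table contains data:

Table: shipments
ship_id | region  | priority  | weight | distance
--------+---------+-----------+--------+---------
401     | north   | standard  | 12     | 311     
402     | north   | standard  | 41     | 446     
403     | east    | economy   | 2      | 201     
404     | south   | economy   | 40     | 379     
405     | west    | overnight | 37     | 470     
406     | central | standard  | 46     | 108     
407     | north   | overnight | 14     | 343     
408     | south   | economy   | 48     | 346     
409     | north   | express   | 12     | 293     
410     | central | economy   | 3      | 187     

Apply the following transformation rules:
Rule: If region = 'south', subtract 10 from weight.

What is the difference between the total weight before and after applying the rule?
20

Step 1: Original sum of weight = 255
Step 2: 2 records have region = 'south'
Step 3: Each affected record changes by -10
Step 4: Total change = 2 × -10 = -20
Step 5: New sum = 255 + -20 = 235
Step 6: Difference = |235 - 255| = 20
        (Sum decreased by 20)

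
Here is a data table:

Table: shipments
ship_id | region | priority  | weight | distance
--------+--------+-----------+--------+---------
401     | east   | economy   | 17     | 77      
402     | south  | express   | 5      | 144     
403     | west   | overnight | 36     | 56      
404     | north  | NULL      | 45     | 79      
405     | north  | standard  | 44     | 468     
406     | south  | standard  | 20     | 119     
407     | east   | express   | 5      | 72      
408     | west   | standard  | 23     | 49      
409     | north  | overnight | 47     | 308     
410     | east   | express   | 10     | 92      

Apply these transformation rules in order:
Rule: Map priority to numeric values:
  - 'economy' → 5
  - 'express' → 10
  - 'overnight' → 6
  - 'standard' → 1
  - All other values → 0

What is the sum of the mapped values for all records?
50

Step 1: Apply mapping to each record
Step 2: Count by status:
  'economy': 1 records × 5 = 5
  'express': 3 records × 10 = 30
  'overnight': 2 records × 6 = 12
  'standard': 3 records × 1 = 3
Step 3: Sum all mapped values = 50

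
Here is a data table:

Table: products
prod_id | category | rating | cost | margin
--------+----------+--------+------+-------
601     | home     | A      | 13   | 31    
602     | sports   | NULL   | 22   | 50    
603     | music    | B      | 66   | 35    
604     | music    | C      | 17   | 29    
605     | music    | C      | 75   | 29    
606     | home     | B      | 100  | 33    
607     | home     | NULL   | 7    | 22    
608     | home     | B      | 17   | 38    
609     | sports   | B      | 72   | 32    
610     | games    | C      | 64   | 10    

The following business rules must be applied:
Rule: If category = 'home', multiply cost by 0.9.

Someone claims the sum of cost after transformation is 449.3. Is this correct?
No, the correct result is 439.3.

Step 1: Calculate the correct sum after transformation
Step 2: Apply multiplier 0.9 to records where category = 'home'
Step 3: Correct result = 439.3
Step 4: Claimed result = 449.3
Step 5: 439.3 ≠ 449.3
Conclusion: The claimed result is incorrect. The correct answer is 439.3.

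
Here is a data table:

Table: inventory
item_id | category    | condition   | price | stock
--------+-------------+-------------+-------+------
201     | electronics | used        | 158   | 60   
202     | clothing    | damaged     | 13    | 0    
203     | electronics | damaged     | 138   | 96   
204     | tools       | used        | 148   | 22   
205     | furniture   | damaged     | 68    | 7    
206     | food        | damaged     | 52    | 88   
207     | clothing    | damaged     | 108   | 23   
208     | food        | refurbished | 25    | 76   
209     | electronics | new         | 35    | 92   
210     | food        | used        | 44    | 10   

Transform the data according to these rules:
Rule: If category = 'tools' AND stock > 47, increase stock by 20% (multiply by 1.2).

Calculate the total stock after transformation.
474

Step 1: Find records where category = 'tools' AND stock > 47
Step 2: 0 records match, summing to 0
Step 3: After multiplier: 0 × 1.2 = 0.0
Step 4: Unaffected records sum: 474
Step 5: Final sum = 0.0 + 474 = 474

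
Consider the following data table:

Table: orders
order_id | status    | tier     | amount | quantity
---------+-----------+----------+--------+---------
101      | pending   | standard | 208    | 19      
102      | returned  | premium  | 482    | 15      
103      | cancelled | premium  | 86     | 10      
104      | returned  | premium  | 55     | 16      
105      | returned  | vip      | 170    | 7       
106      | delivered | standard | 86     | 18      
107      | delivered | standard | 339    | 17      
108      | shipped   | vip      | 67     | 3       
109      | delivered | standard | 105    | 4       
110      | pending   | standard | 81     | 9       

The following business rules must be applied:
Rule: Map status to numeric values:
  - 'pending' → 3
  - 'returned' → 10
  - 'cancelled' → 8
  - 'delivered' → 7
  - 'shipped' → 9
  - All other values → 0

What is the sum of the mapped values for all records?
74

Step 1: Apply mapping to each record
Step 2: Count by status:
  'pending': 2 records × 3 = 6
  'returned': 3 records × 10 = 30
  'cancelled': 1 records × 8 = 8
  'delivered': 3 records × 7 = 21
  'shipped': 1 records × 9 = 9
Step 3: Sum all mapped values = 74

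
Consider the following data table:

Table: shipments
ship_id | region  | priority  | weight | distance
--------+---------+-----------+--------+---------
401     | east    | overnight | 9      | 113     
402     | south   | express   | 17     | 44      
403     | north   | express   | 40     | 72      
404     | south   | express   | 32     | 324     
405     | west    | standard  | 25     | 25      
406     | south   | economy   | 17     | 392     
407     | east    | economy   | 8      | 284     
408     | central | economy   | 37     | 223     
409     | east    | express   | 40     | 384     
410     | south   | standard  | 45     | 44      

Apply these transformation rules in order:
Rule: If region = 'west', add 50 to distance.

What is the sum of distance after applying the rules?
1955

Step 1: Count records where region = 'west': 1
Step 2: Total bonus added: 1 × 50 = 50
Step 3: Original sum of distance: 1905
Step 4: Final sum = 1905 + 50 = 1955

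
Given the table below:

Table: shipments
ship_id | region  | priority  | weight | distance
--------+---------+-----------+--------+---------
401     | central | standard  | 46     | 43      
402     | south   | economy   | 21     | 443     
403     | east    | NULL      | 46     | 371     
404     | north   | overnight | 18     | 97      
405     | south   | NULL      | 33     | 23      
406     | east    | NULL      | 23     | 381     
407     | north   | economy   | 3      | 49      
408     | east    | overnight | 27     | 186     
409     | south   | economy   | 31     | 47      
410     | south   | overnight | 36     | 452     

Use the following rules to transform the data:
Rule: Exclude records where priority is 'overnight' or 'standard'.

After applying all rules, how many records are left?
6

Step 1: Count records to exclude
  - 3 (overnight) + 1 (standard) = 4 records
Step 2: Total records: 10
Step 3: Remaining = 10 - 4 = 6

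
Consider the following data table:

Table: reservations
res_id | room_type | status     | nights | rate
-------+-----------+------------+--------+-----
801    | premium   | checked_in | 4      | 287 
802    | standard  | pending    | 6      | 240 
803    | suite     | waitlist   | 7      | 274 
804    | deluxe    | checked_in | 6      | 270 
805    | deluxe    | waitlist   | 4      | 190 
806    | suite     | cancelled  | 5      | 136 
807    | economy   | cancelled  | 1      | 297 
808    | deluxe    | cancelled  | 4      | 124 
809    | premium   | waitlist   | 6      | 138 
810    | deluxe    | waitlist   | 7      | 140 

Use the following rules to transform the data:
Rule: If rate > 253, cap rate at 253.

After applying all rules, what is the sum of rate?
1980

Step 1: 4 records have rate > 253
Step 2: These records originally summed to 1128
Step 3: After capping: 4 × 253 = 1012
Step 4: Unaffected records sum: 968
Step 5: Final sum = 1012 + 968 = 1980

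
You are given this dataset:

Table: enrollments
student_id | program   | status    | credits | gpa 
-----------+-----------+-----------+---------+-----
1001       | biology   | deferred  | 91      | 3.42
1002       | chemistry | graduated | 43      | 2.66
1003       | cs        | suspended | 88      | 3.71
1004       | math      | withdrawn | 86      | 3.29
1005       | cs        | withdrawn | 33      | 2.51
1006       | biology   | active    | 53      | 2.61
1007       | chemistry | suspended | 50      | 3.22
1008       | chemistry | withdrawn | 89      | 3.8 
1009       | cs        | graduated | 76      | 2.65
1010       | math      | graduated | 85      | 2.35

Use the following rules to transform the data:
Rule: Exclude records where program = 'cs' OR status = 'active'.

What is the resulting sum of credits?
444

Step 1: Find records where program = 'cs' OR status = 'active'
Step 2: 4 records match, summing to 250
Step 3: Original sum: 694
Step 4: Remaining sum = 694 - 250 = 444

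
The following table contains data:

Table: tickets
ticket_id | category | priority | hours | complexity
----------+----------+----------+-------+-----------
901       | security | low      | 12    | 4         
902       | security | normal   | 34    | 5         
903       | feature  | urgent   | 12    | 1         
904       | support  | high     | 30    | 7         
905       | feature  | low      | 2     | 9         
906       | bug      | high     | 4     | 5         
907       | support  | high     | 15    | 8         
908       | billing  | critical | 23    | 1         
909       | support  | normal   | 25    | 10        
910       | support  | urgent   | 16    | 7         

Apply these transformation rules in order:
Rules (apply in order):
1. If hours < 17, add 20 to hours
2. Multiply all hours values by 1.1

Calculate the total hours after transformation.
322.3

Step 1: Apply Rule 1 - Add 20 to records with hours < 17
  - 6 records affected: 61 + (6 × 20) = 181
  - Unaffected records: 112
  - Sum after Rule 1: 293
Step 2: Apply Rule 2 - Multiply all by 1.1
  - 293 × 1.1 = 322.3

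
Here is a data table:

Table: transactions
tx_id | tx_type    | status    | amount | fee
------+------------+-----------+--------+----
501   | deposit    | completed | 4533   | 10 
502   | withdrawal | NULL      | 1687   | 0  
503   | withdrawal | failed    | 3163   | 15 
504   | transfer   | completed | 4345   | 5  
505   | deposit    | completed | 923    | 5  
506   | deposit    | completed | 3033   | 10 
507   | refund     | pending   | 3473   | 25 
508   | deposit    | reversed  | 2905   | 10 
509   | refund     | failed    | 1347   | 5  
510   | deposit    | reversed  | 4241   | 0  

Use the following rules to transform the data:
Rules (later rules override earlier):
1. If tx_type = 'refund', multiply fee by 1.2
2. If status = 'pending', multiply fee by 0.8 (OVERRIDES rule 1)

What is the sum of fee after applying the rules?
81.0

Step 1: Rule 2 takes priority for records with status = 'pending'
  - 1 records: 25 × 0.8 = 20.0
Step 2: Rule 1 applies to remaining records with tx_type = 'refund'
  - 1 records: 5 × 1.2 = 6.0
Step 3: Other records unchanged: 55
Step 4: Final sum = 20.0 + 6.0 + 55 = 81.0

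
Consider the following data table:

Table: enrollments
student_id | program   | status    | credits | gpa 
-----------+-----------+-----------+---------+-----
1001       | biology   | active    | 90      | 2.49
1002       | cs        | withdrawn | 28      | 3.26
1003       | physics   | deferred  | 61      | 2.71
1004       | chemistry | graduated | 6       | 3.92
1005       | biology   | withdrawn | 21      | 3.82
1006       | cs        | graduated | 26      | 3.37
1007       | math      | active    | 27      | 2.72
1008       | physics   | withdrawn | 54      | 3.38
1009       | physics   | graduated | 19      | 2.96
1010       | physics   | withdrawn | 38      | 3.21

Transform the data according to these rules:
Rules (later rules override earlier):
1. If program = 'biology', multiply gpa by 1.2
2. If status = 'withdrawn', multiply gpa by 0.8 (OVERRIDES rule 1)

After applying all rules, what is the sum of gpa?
29.6

Step 1: Rule 2 takes priority for records with status = 'withdrawn'
  - 4 records: 13.67 × 0.8 = 10.94
Step 2: Rule 1 applies to remaining records with program = 'biology'
  - 1 records: 2.49 × 1.2 = 2.99
Step 3: Other records unchanged: 15.68
Step 4: Final sum = 10.94 + 2.99 + 15.68 = 29.6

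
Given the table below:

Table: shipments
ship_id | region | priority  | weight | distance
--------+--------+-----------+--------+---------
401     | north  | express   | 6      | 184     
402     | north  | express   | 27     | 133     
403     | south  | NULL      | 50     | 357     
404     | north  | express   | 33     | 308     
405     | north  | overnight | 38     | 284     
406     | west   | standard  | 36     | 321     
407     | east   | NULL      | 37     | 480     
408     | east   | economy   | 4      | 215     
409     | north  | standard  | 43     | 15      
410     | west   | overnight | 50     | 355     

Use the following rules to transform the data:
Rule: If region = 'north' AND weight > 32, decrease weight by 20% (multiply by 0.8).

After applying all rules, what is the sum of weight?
301.2

Step 1: Find records where region = 'north' AND weight > 32
Step 2: 3 records match, summing to 114
Step 3: After multiplier: 114 × 0.8 = 91.2
Step 4: Unaffected records sum: 210
Step 5: Final sum = 91.2 + 210 = 301.2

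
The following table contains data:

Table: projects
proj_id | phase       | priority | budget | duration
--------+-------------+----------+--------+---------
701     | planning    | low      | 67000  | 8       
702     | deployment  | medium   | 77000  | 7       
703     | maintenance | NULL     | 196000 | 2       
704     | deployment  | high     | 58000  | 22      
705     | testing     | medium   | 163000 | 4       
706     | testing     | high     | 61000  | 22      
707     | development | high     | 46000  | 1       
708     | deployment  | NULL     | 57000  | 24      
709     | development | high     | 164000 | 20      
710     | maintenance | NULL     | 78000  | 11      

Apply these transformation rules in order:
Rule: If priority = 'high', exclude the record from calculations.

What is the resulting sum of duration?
56

Step 1: Identify records where priority = 'high'
Step 2: The excluded records sum to 65
Step 3: Original total duration = 121
Step 4: Remaining total = 121 - 65 = 56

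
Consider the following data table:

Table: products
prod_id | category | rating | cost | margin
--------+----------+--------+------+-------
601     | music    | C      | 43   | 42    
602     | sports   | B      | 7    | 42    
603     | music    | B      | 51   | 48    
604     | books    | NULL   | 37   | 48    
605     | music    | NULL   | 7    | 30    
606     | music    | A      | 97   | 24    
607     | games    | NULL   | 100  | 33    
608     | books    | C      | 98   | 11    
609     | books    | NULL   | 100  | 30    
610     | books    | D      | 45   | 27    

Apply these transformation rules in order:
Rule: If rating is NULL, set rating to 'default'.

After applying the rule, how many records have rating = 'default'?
4

Step 1: Count records where rating IS NULL
Step 2: Found 4 records with NULL rating
Step 3: These records will have rating set to 'default'
Step 4: Records already having rating = 'default': 0
Step 5: Answer: 4 + 0 = 4 records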